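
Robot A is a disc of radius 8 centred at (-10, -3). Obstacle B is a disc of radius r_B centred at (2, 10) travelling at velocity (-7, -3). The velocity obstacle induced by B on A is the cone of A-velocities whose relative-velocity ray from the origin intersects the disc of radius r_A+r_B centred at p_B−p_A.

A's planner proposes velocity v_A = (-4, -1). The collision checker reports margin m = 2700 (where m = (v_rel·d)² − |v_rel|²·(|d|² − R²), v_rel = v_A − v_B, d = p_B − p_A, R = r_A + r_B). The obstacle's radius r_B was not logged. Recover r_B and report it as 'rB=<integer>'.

m = 2700
d = (12, 13);  v_rel = (3, 2),  |v_rel|² = 13
v_rel×d = (3)·(13) − (2)·(12) = 15
since m = R²·13 − 15²:  R² = (225 + 2700) / 13 = 225
R = √225 = 15  ⇒  r_B = 15 − 8 = 7

rB=7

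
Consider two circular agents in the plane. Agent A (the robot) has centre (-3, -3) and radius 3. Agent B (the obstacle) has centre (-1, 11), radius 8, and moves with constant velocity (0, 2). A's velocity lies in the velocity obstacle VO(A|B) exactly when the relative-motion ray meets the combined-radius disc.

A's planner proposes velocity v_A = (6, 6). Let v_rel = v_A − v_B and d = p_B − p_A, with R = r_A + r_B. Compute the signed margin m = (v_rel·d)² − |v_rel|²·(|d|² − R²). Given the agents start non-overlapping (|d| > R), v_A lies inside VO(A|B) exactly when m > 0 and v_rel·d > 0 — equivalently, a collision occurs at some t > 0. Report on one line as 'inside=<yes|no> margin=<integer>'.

d = (2, 14),  |d|² = 200;  R = 3+8 = 11,  c = 200−11² = 79
v_rel = (6, 4),  |v_rel|² = 52;  v_rel·d = (6)·(2) + (4)·(14) = 68
52·t² − 136·t + 79 = 0  ⇒  m = 68² − 52·79 = 516
m = 516 > 0,  v_rel·d = 68 > 0  ⇒  inside

inside=yes margin=516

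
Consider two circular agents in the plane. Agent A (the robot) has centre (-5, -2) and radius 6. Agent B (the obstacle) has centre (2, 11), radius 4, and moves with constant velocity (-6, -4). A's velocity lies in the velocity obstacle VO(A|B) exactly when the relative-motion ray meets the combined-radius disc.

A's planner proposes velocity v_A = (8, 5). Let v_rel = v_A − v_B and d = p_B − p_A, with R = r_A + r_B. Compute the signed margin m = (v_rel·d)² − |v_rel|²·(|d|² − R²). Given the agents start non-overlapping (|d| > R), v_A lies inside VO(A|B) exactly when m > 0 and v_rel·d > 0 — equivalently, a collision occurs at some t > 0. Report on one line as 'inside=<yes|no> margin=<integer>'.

d = (7, 13),  |d|² = 218;  R = 6+4 = 10,  c = 218−10² = 118
v_rel = (14, 9),  |v_rel|² = 277;  v_rel·d = (14)·(7) + (9)·(13) = 215
277·t² − 430·t + 118 = 0  ⇒  m = 215² − 277·118 = 13539
m = 13539 > 0,  v_rel·d = 215 > 0  ⇒  inside

inside=yes margin=13539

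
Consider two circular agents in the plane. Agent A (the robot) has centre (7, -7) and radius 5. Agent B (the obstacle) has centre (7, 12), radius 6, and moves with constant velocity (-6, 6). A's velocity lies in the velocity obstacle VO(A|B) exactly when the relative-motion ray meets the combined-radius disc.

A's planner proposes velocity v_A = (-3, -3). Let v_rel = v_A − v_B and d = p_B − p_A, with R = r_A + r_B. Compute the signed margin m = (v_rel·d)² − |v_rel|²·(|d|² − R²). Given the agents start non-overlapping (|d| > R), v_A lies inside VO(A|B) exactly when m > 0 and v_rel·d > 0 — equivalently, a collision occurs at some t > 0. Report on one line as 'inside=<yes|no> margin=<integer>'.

d = (0, 19),  |d|² = 361;  R = 5+6 = 11,  c = 361−11² = 240
v_rel = (3, -9),  |v_rel|² = 90;  v_rel·d = (3)·(0) + (-9)·(19) = -171
90·t² + 342·t + 240 = 0  ⇒  m = (-171)² − 90·240 = 7641
m = 7641 > 0,  v_rel·d = -171 < 0  ⇒  outside

inside=no margin=7641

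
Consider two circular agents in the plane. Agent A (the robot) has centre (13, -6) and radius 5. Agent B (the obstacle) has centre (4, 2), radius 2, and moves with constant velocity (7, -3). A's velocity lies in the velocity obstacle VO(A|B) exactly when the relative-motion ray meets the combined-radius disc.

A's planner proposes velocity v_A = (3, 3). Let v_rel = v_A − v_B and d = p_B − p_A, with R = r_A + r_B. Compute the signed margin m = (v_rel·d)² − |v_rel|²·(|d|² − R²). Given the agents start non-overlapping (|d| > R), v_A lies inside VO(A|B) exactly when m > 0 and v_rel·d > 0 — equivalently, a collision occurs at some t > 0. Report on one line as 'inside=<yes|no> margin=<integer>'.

d = (-9, 8),  |d|² = 145;  R = 5+2 = 7,  c = 145−7² = 96
v_rel = (-4, 6),  |v_rel|² = 52;  v_rel·d = (-4)·(-9) + (6)·(8) = 84
52·t² − 168·t + 96 = 0  ⇒  m = 84² − 52·96 = 2064
m = 2064 > 0,  v_rel·d = 84 > 0  ⇒  inside

inside=yes margin=2064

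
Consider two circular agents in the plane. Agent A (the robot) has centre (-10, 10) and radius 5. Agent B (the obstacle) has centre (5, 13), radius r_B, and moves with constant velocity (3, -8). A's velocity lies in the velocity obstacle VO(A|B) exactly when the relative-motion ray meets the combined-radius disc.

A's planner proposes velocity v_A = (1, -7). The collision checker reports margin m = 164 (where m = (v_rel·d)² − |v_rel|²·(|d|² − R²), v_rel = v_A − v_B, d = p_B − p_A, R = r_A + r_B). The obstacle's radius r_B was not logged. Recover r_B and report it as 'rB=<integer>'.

m = 164
d = (15, 3);  v_rel = (-2, 1),  |v_rel|² = 5
v_rel×d = (-2)·(3) − (1)·(15) = -21
since m = R²·5 − (-21)²:  R² = (441 + 164) / 5 = 121
R = √121 = 11  ⇒  r_B = 11 − 5 = 6

rB=6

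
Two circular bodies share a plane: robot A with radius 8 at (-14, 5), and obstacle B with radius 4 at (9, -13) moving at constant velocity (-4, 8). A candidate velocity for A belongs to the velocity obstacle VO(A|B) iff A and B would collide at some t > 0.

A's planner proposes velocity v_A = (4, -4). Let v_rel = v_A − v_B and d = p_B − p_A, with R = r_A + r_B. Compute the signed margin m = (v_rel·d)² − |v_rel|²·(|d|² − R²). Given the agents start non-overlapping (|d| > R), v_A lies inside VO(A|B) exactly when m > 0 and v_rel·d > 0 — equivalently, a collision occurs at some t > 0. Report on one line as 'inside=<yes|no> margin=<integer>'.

d = (23, -18),  |d|² = 853;  R = 8+4 = 12,  c = 853−12² = 709
v_rel = (8, -12),  |v_rel|² = 208;  v_rel·d = (8)·(23) + (-12)·(-18) = 400
208·t² − 800·t + 709 = 0  ⇒  m = 400² − 208·709 = 12528
m = 12528 > 0,  v_rel·d = 400 > 0  ⇒  inside

inside=yes margin=12528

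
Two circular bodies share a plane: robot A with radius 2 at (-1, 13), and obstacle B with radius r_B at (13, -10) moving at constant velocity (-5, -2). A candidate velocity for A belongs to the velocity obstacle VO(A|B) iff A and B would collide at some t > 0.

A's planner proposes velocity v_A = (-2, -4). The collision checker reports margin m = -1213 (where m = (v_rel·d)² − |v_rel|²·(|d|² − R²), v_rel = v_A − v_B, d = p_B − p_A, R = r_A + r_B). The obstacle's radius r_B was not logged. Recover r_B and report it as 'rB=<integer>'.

m = -1213
d = (14, -23);  v_rel = (3, -2),  |v_rel|² = 13
v_rel×d = (3)·(-23) − (-2)·(14) = -41
since m = R²·13 − (-41)²:  R² = (1681 + -1213) / 13 = 36
R = √36 = 6  ⇒  r_B = 6 − 2 = 4

rB=4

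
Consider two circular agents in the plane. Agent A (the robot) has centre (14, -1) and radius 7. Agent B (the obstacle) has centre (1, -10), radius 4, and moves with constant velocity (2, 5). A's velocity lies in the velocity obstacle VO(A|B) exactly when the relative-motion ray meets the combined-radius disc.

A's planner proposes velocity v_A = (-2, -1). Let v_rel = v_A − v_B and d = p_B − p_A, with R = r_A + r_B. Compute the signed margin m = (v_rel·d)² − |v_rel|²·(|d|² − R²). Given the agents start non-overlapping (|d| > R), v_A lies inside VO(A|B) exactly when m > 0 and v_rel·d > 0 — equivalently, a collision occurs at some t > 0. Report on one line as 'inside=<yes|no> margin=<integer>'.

d = (-13, -9),  |d|² = 250;  R = 7+4 = 11,  c = 250−11² = 129
v_rel = (-4, -6),  |v_rel|² = 52;  v_rel·d = (-4)·(-13) + (-6)·(-9) = 106
52·t² − 212·t + 129 = 0  ⇒  m = 106² − 52·129 = 4528
m = 4528 > 0,  v_rel·d = 106 > 0  ⇒  inside

inside=yes margin=4528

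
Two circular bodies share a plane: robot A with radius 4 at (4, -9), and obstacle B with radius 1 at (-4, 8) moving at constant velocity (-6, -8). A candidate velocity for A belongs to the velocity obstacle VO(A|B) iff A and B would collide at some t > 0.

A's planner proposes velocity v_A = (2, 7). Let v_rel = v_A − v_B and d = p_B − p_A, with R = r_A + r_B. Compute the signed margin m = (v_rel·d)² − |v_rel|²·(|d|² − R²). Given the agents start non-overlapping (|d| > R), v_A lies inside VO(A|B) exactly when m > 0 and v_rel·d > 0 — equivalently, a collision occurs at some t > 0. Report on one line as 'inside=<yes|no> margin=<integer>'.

d = (-8, 17),  |d|² = 353;  R = 4+1 = 5,  c = 353−5² = 328
v_rel = (8, 15),  |v_rel|² = 289;  v_rel·d = (8)·(-8) + (15)·(17) = 191
289·t² − 382·t + 328 = 0  ⇒  m = 191² − 289·328 = -58311
m = -58311 < 0,  v_rel·d = 191 > 0  ⇒  outside

inside=no margin=-58311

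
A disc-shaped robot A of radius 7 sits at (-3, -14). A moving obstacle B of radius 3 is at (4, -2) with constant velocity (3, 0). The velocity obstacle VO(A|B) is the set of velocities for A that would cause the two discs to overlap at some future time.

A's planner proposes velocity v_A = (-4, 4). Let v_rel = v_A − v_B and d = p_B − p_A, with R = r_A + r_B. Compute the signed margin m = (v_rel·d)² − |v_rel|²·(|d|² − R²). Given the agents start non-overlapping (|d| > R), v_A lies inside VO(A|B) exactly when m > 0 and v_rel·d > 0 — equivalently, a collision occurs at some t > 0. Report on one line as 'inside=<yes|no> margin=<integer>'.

d = (7, 12),  |d|² = 193;  R = 7+3 = 10,  c = 193−10² = 93
v_rel = (-7, 4),  |v_rel|² = 65;  v_rel·d = (-7)·(7) + (4)·(12) = -1
65·t² + 2·t + 93 = 0  ⇒  m = (-1)² − 65·93 = -6044
m = -6044 < 0,  v_rel·d = -1 < 0  ⇒  outside

inside=no margin=-6044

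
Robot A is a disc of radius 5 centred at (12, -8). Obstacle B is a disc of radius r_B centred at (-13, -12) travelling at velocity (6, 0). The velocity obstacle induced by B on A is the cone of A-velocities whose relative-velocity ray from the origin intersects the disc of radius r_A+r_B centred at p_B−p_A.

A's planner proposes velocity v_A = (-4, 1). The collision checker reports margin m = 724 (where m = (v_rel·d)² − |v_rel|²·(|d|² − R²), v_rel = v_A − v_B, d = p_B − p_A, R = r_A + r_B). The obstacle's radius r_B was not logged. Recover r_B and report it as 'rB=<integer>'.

m = 724
d = (-25, -4);  v_rel = (-10, 1),  |v_rel|² = 101
v_rel×d = (-10)·(-4) − (1)·(-25) = 65
since m = R²·101 − 65²:  R² = (4225 + 724) / 101 = 49
R = √49 = 7  ⇒  r_B = 7 − 5 = 2

rB=2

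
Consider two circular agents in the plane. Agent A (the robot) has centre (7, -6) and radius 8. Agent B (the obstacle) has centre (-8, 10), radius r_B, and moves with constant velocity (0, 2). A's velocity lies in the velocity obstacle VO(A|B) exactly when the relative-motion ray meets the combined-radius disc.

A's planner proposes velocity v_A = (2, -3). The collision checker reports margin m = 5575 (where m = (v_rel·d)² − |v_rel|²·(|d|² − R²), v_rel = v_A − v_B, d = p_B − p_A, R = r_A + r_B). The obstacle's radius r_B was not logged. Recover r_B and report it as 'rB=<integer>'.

m = 5575
d = (-15, 16);  v_rel = (2, -5),  |v_rel|² = 29
v_rel×d = (2)·(16) − (-5)·(-15) = -43
since m = R²·29 − (-43)²:  R² = (1849 + 5575) / 29 = 256
R = √256 = 16  ⇒  r_B = 16 − 8 = 8

rB=8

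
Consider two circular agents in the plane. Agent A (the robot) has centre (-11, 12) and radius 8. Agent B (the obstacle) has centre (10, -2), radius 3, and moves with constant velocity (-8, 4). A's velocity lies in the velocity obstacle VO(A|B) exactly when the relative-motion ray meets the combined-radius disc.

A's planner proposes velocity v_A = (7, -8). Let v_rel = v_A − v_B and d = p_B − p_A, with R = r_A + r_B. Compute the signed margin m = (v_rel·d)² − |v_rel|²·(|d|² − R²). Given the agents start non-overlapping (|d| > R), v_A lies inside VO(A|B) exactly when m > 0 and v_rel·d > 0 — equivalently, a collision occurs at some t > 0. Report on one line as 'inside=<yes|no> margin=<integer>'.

d = (21, -14),  |d|² = 637;  R = 8+3 = 11,  c = 637−11² = 516
v_rel = (15, -12),  |v_rel|² = 369;  v_rel·d = (15)·(21) + (-12)·(-14) = 483
369·t² − 966·t + 516 = 0  ⇒  m = 483² − 369·516 = 42885
m = 42885 > 0,  v_rel·d = 483 > 0  ⇒  inside

inside=yes margin=42885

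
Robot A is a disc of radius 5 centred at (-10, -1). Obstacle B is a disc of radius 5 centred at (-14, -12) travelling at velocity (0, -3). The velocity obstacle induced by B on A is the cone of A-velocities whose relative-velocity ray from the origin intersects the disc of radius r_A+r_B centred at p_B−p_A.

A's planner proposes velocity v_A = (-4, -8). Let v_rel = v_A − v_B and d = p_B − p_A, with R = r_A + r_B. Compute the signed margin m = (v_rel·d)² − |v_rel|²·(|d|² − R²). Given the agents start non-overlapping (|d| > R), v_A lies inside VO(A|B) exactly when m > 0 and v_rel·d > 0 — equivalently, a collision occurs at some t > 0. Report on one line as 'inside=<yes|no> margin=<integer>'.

d = (-4, -11),  |d|² = 137;  R = 5+5 = 10,  c = 137−10² = 37
v_rel = (-4, -5),  |v_rel|² = 41;  v_rel·d = (-4)·(-4) + (-5)·(-11) = 71
41·t² − 142·t + 37 = 0  ⇒  m = 71² − 41·37 = 3524
m = 3524 > 0,  v_rel·d = 71 > 0  ⇒  inside

inside=yes margin=3524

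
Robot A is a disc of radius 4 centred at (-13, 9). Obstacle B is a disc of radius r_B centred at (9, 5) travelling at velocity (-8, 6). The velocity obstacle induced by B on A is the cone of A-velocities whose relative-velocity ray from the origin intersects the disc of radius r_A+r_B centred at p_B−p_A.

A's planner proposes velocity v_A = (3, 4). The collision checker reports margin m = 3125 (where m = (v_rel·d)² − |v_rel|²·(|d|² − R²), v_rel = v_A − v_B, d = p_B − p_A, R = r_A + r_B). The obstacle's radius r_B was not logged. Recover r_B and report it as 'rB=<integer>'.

m = 3125
d = (22, -4);  v_rel = (11, -2),  |v_rel|² = 125
v_rel×d = (11)·(-4) − (-2)·(22) = 0
since m = R²·125 − 0²:  R² = (0 + 3125) / 125 = 25
R = √25 = 5  ⇒  r_B = 5 − 4 = 1

rB=1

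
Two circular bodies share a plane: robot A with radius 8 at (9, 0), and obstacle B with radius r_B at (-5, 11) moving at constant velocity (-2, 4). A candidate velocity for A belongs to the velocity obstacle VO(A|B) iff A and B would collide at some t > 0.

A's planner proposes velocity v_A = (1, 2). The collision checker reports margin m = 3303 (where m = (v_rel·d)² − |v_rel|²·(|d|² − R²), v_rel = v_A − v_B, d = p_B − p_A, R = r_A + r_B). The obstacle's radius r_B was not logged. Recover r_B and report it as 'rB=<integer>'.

m = 3303
d = (-14, 11);  v_rel = (3, -2),  |v_rel|² = 13
v_rel×d = (3)·(11) − (-2)·(-14) = 5
since m = R²·13 − 5²:  R² = (25 + 3303) / 13 = 256
R = √256 = 16  ⇒  r_B = 16 − 8 = 8

rB=8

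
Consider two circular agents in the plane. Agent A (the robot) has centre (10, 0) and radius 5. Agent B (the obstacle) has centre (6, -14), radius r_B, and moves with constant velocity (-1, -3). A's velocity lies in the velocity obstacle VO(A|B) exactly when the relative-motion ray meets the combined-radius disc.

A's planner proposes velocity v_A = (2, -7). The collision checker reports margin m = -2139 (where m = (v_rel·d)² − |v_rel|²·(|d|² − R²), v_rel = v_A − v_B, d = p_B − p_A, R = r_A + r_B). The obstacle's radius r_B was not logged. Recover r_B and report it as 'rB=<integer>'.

m = -2139
d = (-4, -14);  v_rel = (3, -4),  |v_rel|² = 25
v_rel×d = (3)·(-14) − (-4)·(-4) = -58
since m = R²·25 − (-58)²:  R² = (3364 + -2139) / 25 = 49
R = √49 = 7  ⇒  r_B = 7 − 5 = 2

rB=2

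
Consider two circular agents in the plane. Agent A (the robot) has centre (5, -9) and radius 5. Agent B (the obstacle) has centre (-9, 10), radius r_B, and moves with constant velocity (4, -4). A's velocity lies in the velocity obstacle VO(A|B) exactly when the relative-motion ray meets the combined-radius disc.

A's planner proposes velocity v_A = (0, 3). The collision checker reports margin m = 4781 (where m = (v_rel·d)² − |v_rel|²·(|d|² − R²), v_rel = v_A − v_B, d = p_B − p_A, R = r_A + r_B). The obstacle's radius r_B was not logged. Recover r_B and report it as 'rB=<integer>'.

m = 4781
d = (-14, 19);  v_rel = (-4, 7),  |v_rel|² = 65
v_rel×d = (-4)·(19) − (7)·(-14) = 22
since m = R²·65 − 22²:  R² = (484 + 4781) / 65 = 81
R = √81 = 9  ⇒  r_B = 9 − 5 = 4

rB=4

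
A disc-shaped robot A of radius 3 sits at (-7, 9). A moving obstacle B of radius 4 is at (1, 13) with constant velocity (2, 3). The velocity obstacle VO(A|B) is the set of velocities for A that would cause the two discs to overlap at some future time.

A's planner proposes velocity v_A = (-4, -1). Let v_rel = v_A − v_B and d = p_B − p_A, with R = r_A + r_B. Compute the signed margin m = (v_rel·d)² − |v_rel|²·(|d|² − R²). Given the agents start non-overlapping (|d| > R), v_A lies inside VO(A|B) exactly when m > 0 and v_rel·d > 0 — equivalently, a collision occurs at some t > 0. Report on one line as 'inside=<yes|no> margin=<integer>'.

d = (8, 4),  |d|² = 80;  R = 3+4 = 7,  c = 80−7² = 31
v_rel = (-6, -4),  |v_rel|² = 52;  v_rel·d = (-6)·(8) + (-4)·(4) = -64
52·t² + 128·t + 31 = 0  ⇒  m = (-64)² − 52·31 = 2484
m = 2484 > 0,  v_rel·d = -64 < 0  ⇒  outside

inside=no margin=2484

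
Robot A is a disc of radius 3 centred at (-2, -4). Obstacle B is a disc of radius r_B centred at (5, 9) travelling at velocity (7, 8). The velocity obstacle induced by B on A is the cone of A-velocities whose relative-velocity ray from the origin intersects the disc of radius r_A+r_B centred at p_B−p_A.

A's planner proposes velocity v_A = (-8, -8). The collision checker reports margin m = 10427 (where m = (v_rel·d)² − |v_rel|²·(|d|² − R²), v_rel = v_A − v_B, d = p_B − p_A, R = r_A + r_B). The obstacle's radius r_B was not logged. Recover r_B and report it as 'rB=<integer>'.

m = 10427
d = (7, 13);  v_rel = (-15, -16),  |v_rel|² = 481
v_rel×d = (-15)·(13) − (-16)·(7) = -83
since m = R²·481 − (-83)²:  R² = (6889 + 10427) / 481 = 36
R = √36 = 6  ⇒  r_B = 6 − 3 = 3

rB=3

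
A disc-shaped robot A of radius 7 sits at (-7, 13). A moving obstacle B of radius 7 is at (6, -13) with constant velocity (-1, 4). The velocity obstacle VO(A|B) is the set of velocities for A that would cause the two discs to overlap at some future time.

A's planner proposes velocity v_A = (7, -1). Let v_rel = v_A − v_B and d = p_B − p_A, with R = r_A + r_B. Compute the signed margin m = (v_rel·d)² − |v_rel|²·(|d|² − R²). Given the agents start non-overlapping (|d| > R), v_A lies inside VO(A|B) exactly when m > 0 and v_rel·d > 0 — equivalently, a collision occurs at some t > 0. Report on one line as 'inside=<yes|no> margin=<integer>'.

d = (13, -26),  |d|² = 845;  R = 7+7 = 14,  c = 845−14² = 649
v_rel = (8, -5),  |v_rel|² = 89;  v_rel·d = (8)·(13) + (-5)·(-26) = 234
89·t² − 468·t + 649 = 0  ⇒  m = 234² − 89·649 = -3005
m = -3005 < 0,  v_rel·d = 234 > 0  ⇒  outside

inside=no margin=-3005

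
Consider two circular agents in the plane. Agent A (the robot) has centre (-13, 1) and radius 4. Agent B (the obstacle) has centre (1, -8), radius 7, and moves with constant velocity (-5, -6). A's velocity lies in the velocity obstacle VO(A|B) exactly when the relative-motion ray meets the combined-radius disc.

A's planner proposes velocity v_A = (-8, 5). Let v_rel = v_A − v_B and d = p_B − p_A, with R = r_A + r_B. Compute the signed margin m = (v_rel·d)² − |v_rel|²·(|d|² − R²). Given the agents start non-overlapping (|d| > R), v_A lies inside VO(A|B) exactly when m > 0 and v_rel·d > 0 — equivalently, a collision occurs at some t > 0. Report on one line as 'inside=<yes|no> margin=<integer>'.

d = (14, -9),  |d|² = 277;  R = 4+7 = 11,  c = 277−11² = 156
v_rel = (-3, 11),  |v_rel|² = 130;  v_rel·d = (-3)·(14) + (11)·(-9) = -141
130·t² + 282·t + 156 = 0  ⇒  m = (-141)² − 130·156 = -399
m = -399 < 0,  v_rel·d = -141 < 0  ⇒  outside

inside=no margin=-399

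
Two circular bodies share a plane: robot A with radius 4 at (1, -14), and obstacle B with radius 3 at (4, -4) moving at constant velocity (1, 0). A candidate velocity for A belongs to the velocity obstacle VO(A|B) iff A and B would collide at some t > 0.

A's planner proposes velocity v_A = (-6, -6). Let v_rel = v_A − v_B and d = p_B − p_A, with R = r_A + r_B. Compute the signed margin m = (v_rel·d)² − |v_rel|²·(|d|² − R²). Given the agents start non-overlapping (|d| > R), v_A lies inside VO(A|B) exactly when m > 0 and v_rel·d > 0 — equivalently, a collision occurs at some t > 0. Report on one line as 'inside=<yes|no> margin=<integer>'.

d = (3, 10),  |d|² = 109;  R = 4+3 = 7,  c = 109−7² = 60
v_rel = (-7, -6),  |v_rel|² = 85;  v_rel·d = (-7)·(3) + (-6)·(10) = -81
85·t² + 162·t + 60 = 0  ⇒  m = (-81)² − 85·60 = 1461
m = 1461 > 0,  v_rel·d = -81 < 0  ⇒  outside

inside=no margin=1461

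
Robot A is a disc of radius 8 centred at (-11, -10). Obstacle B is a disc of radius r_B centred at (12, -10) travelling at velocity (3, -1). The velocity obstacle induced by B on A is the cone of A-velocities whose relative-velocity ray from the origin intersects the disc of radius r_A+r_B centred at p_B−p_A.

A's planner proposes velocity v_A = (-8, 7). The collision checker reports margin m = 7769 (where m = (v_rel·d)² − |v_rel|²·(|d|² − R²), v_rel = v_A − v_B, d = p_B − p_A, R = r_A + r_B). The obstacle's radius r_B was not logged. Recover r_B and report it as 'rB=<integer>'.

m = 7769
d = (23, 0);  v_rel = (-11, 8),  |v_rel|² = 185
v_rel×d = (-11)·(0) − (8)·(23) = -184
since m = R²·185 − (-184)²:  R² = (33856 + 7769) / 185 = 225
R = √225 = 15  ⇒  r_B = 15 − 8 = 7

rB=7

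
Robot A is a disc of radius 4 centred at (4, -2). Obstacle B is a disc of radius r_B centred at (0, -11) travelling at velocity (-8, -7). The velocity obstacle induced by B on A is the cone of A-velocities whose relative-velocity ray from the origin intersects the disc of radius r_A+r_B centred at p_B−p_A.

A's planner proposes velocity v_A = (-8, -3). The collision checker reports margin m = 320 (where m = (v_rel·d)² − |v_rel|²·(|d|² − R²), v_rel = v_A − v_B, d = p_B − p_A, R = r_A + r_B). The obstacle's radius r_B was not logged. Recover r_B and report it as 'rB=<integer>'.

m = 320
d = (-4, -9);  v_rel = (0, 4),  |v_rel|² = 16
v_rel×d = (0)·(-9) − (4)·(-4) = 16
since m = R²·16 − 16²:  R² = (256 + 320) / 16 = 36
R = √36 = 6  ⇒  r_B = 6 − 4 = 2

rB=2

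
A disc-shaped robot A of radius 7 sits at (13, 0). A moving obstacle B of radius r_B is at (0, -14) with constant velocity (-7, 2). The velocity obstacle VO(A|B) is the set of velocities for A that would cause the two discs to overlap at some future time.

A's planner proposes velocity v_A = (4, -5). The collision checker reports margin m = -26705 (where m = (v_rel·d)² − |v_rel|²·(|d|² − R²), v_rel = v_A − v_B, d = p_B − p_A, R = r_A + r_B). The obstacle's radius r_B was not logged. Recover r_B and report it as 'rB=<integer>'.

m = -26705
d = (-13, -14);  v_rel = (11, -7),  |v_rel|² = 170
v_rel×d = (11)·(-14) − (-7)·(-13) = -245
since m = R²·170 − (-245)²:  R² = (60025 + -26705) / 170 = 196
R = √196 = 14  ⇒  r_B = 14 − 7 = 7

rB=7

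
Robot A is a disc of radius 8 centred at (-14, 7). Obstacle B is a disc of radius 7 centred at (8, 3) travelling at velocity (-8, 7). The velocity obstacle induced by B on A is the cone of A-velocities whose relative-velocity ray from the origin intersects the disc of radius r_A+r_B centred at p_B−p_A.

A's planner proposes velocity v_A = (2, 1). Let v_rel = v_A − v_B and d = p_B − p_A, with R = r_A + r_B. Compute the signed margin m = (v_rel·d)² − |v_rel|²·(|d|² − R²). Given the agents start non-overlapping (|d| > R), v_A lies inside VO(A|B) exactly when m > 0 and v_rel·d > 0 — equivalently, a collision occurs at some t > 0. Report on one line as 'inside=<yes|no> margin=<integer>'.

d = (22, -4),  |d|² = 500;  R = 8+7 = 15,  c = 500−15² = 275
v_rel = (10, -6),  |v_rel|² = 136;  v_rel·d = (10)·(22) + (-6)·(-4) = 244
136·t² − 488·t + 275 = 0  ⇒  m = 244² − 136·275 = 22136
m = 22136 > 0,  v_rel·d = 244 > 0  ⇒  inside

inside=yes margin=22136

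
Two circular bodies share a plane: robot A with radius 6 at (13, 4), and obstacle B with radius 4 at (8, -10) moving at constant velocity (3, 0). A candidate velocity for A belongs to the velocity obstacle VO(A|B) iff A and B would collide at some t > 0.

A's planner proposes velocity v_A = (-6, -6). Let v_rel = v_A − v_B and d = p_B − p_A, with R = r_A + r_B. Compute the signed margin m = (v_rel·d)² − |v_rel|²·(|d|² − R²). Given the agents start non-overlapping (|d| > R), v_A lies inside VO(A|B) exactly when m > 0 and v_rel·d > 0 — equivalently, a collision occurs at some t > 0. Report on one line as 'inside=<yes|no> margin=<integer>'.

d = (-5, -14),  |d|² = 221;  R = 6+4 = 10,  c = 221−10² = 121
v_rel = (-9, -6),  |v_rel|² = 117;  v_rel·d = (-9)·(-5) + (-6)·(-14) = 129
117·t² − 258·t + 121 = 0  ⇒  m = 129² − 117·121 = 2484
m = 2484 > 0,  v_rel·d = 129 > 0  ⇒  inside

inside=yes margin=2484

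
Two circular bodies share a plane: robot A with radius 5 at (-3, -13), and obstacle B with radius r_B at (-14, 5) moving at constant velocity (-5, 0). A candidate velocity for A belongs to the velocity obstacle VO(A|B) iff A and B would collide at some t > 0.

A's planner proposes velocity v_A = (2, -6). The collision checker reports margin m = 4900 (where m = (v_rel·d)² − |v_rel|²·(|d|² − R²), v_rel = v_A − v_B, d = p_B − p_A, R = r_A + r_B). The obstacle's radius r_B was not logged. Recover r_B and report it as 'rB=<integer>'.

m = 4900
d = (-11, 18);  v_rel = (7, -6),  |v_rel|² = 85
v_rel×d = (7)·(18) − (-6)·(-11) = 60
since m = R²·85 − 60²:  R² = (3600 + 4900) / 85 = 100
R = √100 = 10  ⇒  r_B = 10 − 5 = 5

rB=5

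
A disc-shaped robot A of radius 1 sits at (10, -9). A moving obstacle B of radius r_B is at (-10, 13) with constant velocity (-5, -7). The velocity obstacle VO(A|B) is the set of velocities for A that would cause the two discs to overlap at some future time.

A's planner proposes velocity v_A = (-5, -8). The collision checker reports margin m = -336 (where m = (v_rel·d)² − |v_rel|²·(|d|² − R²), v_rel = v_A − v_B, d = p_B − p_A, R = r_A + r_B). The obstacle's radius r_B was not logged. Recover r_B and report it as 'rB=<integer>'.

m = -336
d = (-20, 22);  v_rel = (0, -1),  |v_rel|² = 1
v_rel×d = (0)·(22) − (-1)·(-20) = -20
since m = R²·1 − (-20)²:  R² = (400 + -336) / 1 = 64
R = √64 = 8  ⇒  r_B = 8 − 1 = 7

rB=7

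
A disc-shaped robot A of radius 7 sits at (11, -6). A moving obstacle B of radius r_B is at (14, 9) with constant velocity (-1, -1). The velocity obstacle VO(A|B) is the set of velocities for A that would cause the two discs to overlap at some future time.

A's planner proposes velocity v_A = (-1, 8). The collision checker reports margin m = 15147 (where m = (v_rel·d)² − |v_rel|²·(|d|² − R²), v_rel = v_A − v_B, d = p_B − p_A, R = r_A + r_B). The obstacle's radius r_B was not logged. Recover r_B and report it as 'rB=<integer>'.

m = 15147
d = (3, 15);  v_rel = (0, 9),  |v_rel|² = 81
v_rel×d = (0)·(15) − (9)·(3) = -27
since m = R²·81 − (-27)²:  R² = (729 + 15147) / 81 = 196
R = √196 = 14  ⇒  r_B = 14 − 7 = 7

rB=7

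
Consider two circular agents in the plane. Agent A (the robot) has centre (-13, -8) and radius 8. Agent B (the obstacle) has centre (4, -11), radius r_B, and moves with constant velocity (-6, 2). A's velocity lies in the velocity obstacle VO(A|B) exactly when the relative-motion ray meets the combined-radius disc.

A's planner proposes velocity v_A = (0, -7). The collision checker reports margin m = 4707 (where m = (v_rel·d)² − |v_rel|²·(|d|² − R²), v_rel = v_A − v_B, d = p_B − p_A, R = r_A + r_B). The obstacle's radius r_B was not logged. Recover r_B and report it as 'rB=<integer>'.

m = 4707
d = (17, -3);  v_rel = (6, -9),  |v_rel|² = 117
v_rel×d = (6)·(-3) − (-9)·(17) = 135
since m = R²·117 − 135²:  R² = (18225 + 4707) / 117 = 196
R = √196 = 14  ⇒  r_B = 14 − 8 = 6

rB=6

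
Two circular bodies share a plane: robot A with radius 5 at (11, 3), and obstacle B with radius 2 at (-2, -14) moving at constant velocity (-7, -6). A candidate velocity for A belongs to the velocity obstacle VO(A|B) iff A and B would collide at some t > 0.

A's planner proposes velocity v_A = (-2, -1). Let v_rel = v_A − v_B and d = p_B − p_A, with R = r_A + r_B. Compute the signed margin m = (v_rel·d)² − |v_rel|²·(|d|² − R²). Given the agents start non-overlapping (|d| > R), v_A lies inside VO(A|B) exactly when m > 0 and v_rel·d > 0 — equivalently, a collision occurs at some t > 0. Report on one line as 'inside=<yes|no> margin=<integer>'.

d = (-13, -17),  |d|² = 458;  R = 5+2 = 7,  c = 458−7² = 409
v_rel = (5, 5),  |v_rel|² = 50;  v_rel·d = (5)·(-13) + (5)·(-17) = -150
50·t² + 300·t + 409 = 0  ⇒  m = (-150)² − 50·409 = 2050
m = 2050 > 0,  v_rel·d = -150 < 0  ⇒  outside

inside=no margin=2050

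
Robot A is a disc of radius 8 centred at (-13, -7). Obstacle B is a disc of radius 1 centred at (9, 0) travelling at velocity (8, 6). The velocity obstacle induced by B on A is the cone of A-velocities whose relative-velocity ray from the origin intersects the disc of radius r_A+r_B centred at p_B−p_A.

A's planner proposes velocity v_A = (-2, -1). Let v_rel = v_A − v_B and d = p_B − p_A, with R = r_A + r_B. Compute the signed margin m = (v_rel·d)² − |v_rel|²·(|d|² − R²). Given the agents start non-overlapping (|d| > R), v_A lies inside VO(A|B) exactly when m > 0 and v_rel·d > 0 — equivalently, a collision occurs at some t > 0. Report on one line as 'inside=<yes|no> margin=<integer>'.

d = (22, 7),  |d|² = 533;  R = 8+1 = 9,  c = 533−9² = 452
v_rel = (-10, -7),  |v_rel|² = 149;  v_rel·d = (-10)·(22) + (-7)·(7) = -269
149·t² + 538·t + 452 = 0  ⇒  m = (-269)² − 149·452 = 5013
m = 5013 > 0,  v_rel·d = -269 < 0  ⇒  outside

inside=no margin=5013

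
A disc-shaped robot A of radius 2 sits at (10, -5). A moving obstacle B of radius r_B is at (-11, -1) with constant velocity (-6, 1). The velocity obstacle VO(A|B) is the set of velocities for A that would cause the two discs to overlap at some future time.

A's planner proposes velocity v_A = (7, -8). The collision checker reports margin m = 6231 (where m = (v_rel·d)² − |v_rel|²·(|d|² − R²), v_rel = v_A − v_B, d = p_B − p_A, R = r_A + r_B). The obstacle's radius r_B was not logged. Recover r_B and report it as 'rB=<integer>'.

m = 6231
d = (-21, 4);  v_rel = (13, -9),  |v_rel|² = 250
v_rel×d = (13)·(4) − (-9)·(-21) = -137
since m = R²·250 − (-137)²:  R² = (18769 + 6231) / 250 = 100
R = √100 = 10  ⇒  r_B = 10 − 2 = 8

rB=8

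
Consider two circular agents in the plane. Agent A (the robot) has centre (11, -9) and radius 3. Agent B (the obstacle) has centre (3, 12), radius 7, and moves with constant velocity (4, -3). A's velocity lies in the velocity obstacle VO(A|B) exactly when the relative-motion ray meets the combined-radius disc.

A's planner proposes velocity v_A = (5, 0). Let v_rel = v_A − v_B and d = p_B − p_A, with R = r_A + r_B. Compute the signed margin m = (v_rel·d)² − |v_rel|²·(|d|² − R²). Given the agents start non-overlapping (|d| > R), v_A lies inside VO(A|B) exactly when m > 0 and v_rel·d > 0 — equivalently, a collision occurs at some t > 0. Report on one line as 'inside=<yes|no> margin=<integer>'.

d = (-8, 21),  |d|² = 505;  R = 3+7 = 10,  c = 505−10² = 405
v_rel = (1, 3),  |v_rel|² = 10;  v_rel·d = (1)·(-8) + (3)·(21) = 55
10·t² − 110·t + 405 = 0  ⇒  m = 55² − 10·405 = -1025
m = -1025 < 0,  v_rel·d = 55 > 0  ⇒  outside

inside=no margin=-1025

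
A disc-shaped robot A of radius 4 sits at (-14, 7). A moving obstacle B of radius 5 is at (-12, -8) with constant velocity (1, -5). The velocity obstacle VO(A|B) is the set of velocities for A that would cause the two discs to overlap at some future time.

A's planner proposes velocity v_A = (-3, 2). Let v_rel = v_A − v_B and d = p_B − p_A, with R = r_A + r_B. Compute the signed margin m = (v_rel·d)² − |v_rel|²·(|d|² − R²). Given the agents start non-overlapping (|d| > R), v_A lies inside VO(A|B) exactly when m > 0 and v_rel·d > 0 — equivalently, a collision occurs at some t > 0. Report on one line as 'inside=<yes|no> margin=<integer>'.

d = (2, -15),  |d|² = 229;  R = 4+5 = 9,  c = 229−9² = 148
v_rel = (-4, 7),  |v_rel|² = 65;  v_rel·d = (-4)·(2) + (7)·(-15) = -113
65·t² + 226·t + 148 = 0  ⇒  m = (-113)² − 65·148 = 3149
m = 3149 > 0,  v_rel·d = -113 < 0  ⇒  outside

inside=no margin=3149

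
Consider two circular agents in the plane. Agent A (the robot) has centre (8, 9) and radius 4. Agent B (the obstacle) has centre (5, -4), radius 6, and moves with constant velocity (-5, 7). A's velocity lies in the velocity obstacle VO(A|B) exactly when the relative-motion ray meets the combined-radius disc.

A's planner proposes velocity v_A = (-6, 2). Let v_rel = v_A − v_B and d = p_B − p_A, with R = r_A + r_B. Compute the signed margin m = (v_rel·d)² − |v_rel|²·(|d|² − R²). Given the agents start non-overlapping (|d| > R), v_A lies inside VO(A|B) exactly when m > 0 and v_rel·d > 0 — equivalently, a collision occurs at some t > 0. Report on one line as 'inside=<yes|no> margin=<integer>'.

d = (-3, -13),  |d|² = 178;  R = 4+6 = 10,  c = 178−10² = 78
v_rel = (-1, -5),  |v_rel|² = 26;  v_rel·d = (-1)·(-3) + (-5)·(-13) = 68
26·t² − 136·t + 78 = 0  ⇒  m = 68² − 26·78 = 2596
m = 2596 > 0,  v_rel·d = 68 > 0  ⇒  inside

inside=yes margin=2596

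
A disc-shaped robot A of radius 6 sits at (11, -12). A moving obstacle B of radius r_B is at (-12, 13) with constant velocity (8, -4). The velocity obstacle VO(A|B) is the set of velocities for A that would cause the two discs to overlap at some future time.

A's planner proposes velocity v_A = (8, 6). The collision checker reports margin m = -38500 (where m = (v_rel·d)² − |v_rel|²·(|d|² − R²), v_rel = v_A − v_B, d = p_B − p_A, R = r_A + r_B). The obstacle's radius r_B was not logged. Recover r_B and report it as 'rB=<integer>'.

m = -38500
d = (-23, 25);  v_rel = (0, 10),  |v_rel|² = 100
v_rel×d = (0)·(25) − (10)·(-23) = 230
since m = R²·100 − 230²:  R² = (52900 + -38500) / 100 = 144
R = √144 = 12  ⇒  r_B = 12 − 6 = 6

rB=6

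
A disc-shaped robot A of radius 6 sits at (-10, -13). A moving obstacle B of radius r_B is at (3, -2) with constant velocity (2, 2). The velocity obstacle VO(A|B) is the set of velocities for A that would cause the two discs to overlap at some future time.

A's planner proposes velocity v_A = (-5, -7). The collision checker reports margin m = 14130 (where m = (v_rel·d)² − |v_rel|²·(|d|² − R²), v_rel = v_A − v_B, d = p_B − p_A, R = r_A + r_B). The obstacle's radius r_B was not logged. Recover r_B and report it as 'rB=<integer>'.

m = 14130
d = (13, 11);  v_rel = (-7, -9),  |v_rel|² = 130
v_rel×d = (-7)·(11) − (-9)·(13) = 40
since m = R²·130 − 40²:  R² = (1600 + 14130) / 130 = 121
R = √121 = 11  ⇒  r_B = 11 − 6 = 5

rB=5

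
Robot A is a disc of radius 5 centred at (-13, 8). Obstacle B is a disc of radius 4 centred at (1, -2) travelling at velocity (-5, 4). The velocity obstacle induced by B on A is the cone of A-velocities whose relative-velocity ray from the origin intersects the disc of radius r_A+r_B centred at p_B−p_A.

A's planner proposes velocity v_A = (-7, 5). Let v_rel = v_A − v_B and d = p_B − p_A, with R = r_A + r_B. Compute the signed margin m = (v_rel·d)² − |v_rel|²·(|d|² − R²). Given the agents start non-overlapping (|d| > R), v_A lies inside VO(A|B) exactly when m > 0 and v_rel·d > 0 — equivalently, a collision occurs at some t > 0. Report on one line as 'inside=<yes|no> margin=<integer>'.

d = (14, -10),  |d|² = 296;  R = 5+4 = 9,  c = 296−9² = 215
v_rel = (-2, 1),  |v_rel|² = 5;  v_rel·d = (-2)·(14) + (1)·(-10) = -38
5·t² + 76·t + 215 = 0  ⇒  m = (-38)² − 5·215 = 369
m = 369 > 0,  v_rel·d = -38 < 0  ⇒  outside

inside=no margin=369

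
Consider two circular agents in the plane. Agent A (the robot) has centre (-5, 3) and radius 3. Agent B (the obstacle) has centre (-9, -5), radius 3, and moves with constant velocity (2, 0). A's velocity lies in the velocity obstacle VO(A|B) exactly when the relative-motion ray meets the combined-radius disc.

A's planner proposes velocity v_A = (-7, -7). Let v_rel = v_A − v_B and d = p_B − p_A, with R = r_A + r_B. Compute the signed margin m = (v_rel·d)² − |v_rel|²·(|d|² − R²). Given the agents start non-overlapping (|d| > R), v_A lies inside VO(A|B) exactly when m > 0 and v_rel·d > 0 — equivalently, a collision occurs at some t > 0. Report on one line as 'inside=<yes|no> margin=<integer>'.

d = (-4, -8),  |d|² = 80;  R = 3+3 = 6,  c = 80−6² = 44
v_rel = (-9, -7),  |v_rel|² = 130;  v_rel·d = (-9)·(-4) + (-7)·(-8) = 92
130·t² − 184·t + 44 = 0  ⇒  m = 92² − 130·44 = 2744
m = 2744 > 0,  v_rel·d = 92 > 0  ⇒  inside

inside=yes margin=2744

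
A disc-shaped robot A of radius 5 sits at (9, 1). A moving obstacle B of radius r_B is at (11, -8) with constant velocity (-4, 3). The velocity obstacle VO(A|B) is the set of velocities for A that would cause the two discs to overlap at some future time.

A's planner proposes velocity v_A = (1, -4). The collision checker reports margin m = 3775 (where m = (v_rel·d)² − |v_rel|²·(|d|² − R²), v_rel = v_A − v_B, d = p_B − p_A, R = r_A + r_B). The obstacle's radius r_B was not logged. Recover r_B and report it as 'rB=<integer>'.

m = 3775
d = (2, -9);  v_rel = (5, -7),  |v_rel|² = 74
v_rel×d = (5)·(-9) − (-7)·(2) = -31
since m = R²·74 − (-31)²:  R² = (961 + 3775) / 74 = 64
R = √64 = 8  ⇒  r_B = 8 − 5 = 3

rB=3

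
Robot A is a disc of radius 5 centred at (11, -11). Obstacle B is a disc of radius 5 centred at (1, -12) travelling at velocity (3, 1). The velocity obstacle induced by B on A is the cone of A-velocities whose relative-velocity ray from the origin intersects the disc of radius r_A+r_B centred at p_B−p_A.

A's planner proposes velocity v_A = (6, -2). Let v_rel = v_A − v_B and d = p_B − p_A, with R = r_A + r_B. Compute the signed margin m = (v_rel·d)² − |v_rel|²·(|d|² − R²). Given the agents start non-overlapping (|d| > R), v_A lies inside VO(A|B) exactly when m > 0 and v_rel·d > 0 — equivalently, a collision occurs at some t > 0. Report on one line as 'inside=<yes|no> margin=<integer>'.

d = (-10, -1),  |d|² = 101;  R = 5+5 = 10,  c = 101−10² = 1
v_rel = (3, -3),  |v_rel|² = 18;  v_rel·d = (3)·(-10) + (-3)·(-1) = -27
18·t² + 54·t + 1 = 0  ⇒  m = (-27)² − 18·1 = 711
m = 711 > 0,  v_rel·d = -27 < 0  ⇒  outside

inside=no margin=711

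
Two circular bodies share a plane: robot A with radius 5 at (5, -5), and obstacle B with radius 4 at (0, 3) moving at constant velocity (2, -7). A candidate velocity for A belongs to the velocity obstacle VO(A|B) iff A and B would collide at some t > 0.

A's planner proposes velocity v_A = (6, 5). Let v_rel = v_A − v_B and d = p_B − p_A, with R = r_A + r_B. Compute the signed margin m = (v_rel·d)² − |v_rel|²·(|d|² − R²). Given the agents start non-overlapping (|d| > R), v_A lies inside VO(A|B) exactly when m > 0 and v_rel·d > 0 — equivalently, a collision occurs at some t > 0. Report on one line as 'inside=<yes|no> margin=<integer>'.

d = (-5, 8),  |d|² = 89;  R = 5+4 = 9,  c = 89−9² = 8
v_rel = (4, 12),  |v_rel|² = 160;  v_rel·d = (4)·(-5) + (12)·(8) = 76
160·t² − 152·t + 8 = 0  ⇒  m = 76² − 160·8 = 4496
m = 4496 > 0,  v_rel·d = 76 > 0  ⇒  inside

inside=yes margin=4496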